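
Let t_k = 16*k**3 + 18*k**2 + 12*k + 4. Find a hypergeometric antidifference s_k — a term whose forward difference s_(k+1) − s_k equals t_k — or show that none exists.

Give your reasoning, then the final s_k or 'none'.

Step 1: r(k) = (8*k**3 + 33*k**2 + 48*k + 25)/(8*k**3 + 9*k**2 + 6*k + 2).
So A=1 and B=1, with C=k**3 + 9*k**2/8 + 3*k/4 + 1/4.
Solve (1)·f(k+1) − (1)·f(k) = k**3 + 9*k**2/8 + 3*k/4 + 1/4.
Bound: deg f ≤ 4.
A polynomial solution: f(k) = k*(4*k**3 - 2*k**2 + k + 1)/16.
R(k) = B(k−1)·f(k)/C(k) = k*(4*k**3 - 2*k**2 + k + 1)/(2*(8*k**3 + 9*k**2 + 6*k + 2)); s_k = R·t_k = k*(4*k**3 - 2*k**2 + k + 1).
Check: Δs_k = 16*k**3 + 18*k**2 + 12*k + 4. ✓

s_k = k*(4*k**3 - 2*k**2 + k + 1)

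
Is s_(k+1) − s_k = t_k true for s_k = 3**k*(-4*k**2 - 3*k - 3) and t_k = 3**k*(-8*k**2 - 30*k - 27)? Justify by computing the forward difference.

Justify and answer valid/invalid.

s_(k+1) = 3**(k + 1)*(-4*k**2 - 11*k - 10)
s_(k+1) − s_k = 3**k*(-8*k**2 - 30*k - 27)
(s_(k+1) − s_k) − t_k = 0

valid (s_(k+1) − s_k reduces to t_k)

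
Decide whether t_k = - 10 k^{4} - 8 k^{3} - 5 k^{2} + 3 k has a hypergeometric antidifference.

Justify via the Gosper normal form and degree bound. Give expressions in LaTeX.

Yes. s_k = k \left(- 2 k^{4} + 3 k^{3} - k^{2} + 2 k - 2\right).

Compute t_(k+1)/t_k: get (10*k**4 + 48*k**3 + 89*k**2 + 71*k + 20)/(k*(10*k**3 + 8*k**2 + 5*k - 3)).
So A=1 and B=1, with C=k**4 + 4*k**3/5 + k**2/2 - 3*k/10.
Need (1)·f(k+1) − (1)·f(k) = k**4 + 4*k**3/5 + k**2/2 - 3*k/10.
d = 5 from the (0,0,4) case.
A polynomial solution: f(k) = k*(k - 1)*(2*k**3 - k**2 - 2)/10.
Certificate R = B(k−1)f/C = (k - 1)*(2*k**3 - k**2 - 2)/(10*k**3 + 8*k**2 + 5*k - 3) gives s_k = k*(-2*k**4 + 3*k**3 - k**2 + 2*k - 2).
s_(k+1) − s_k = k*(-10*k**3 - 8*k**2 - 5*k + 3) = t_k.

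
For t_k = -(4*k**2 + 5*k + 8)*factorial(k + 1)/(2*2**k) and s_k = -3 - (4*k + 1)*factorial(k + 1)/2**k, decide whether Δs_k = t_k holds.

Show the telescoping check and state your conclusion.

valid; difference matches t_k

s_(k+1) = -2**(-k - 1)*(4*k + 5)*factorial(k + 2) - 3
s_(k+1) − s_k = -(4*k**2 + 5*k + 8)*factorial(k + 1)/(2*2**k)
(s_(k+1) − s_k) − t_k = 0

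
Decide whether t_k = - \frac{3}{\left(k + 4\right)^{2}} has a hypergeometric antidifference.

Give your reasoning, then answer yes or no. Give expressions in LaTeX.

No — key equation has no polynomial f.

The ratio is (k + 4)**2/(k + 5)**2.
Factor: A=k**2 + 8*k + 16; B=k**2 + 10*k + 25; C=1.
Key eq: (k**2 + 8*k + 16)·f(k+1) = (k**2 + 8*k + 16)·f(k) + (1).
Bound: deg f ≤ 0.
Write f(k) = c0. Then LHS − RHS = -1, requiring -1 = 0: contradictory. No certificate.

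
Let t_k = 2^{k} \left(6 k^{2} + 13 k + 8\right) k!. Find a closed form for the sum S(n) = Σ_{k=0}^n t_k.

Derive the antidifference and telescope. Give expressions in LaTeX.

The ratio is 2*(6*k**3 + 31*k**2 + 52*k + 27)/(6*k**2 + 13*k + 8).
Gosper form: A/B · C(k+1)/C(k) with A=2*k + 2, B=1, C=k**2 + 13*k/6 + 4/3.
f must satisfy (2*k + 2)·f(k+1) − (1)·f(k) = k**2 + 13*k/6 + 4/3.
d = 1 from the (1,0,2) case.
A polynomial solution: f(k) = (3*k + 2)/6.
So s_k = (B(k−1)f/C)·t_k = ((3*k + 2)/(6*k**2 + 13*k + 8))·t_k = 2**k*(3*k + 2)*factorial(k).
Verify: 2**k*(6*k**2 + 13*k + 8)*factorial(k) matches t_k.
Evaluate: s_(n+1) = 2**(n + 1)*(3*n + 5)*factorial(n + 1); subtract s_(0) = 2 ⇒ S(n) = 6*2**n*n**2*factorial(n) + 16*2**n*n*factorial(n) + 10*2**n*factorial(n) - 2.

S(n) = 6 \cdot 2^{n} n^{2} n! + 16 \cdot 2^{n} n n! + 10 \cdot 2^{n} n! - 2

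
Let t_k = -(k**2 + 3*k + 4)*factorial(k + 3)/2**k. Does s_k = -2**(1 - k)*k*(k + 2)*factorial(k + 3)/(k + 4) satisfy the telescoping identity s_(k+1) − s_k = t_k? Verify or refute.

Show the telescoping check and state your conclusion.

s_(k+1) = -(k + 1)*(k + 3)*factorial(k + 4)/(2**k*(k + 5))
s_(k+1) − s_k = -(k**4 + 10*k**3 + 37*k**2 + 68*k + 48)*factorial(k + 3)/(2**k*(k + 4)*(k + 5))
(s_(k+1) − s_k) − t_k = 2**(1 - k)*(k**3 + 7*k**2 + 14*k + 16)*factorial(k + 3)/((k + 4)*(k + 5))

Invalid: residual 2**(1 - k)*(k**3 + 7*k**2 + 14*k + 16)*factorial(k + 3)/((k + 4)*(k + 5)) ≠ 0.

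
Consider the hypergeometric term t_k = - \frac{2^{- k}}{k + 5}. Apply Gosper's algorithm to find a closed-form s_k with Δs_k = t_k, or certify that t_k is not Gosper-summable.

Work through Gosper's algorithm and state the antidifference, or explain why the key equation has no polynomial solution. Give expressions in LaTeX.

no hypergeometric antidifference exists

Compute t_(k+1)/t_k: get (k + 5)/(2*(k + 6)).
A = k/2 + 5/2, B = k + 6, C = 1.
Need (k/2 + 5/2)·f(k+1) − (k + 5)·f(k) = 1.
From deg A=1, deg B=1, deg C=0: d=-1.
d = -1 < 0 ⇒ no nonzero polynomial f; not summable.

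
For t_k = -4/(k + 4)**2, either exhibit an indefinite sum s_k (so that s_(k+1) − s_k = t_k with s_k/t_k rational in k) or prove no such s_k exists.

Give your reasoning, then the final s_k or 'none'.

none — t_k is not Gosper-summable

r(k) = (k + 4)**2/(k + 5)**2 after simplifying.
A = k**2 + 8*k + 16, B = k**2 + 10*k + 25, C = 1.
f must satisfy (k**2 + 8*k + 16)·f(k+1) − (k**2 + 8*k + 16)·f(k) = 1.
Degrees (2,2,0) ⇒ d ≤ 0.
Write f(k) = c0. Then LHS − RHS = -1, requiring -1 = 0: contradictory. No certificate.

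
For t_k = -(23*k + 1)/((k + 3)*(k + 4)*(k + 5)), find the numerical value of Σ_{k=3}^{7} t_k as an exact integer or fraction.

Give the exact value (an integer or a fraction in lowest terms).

The ratio is (k + 3)*(23*k + 24)/((k + 6)*(23*k + 1)).
So A=k + 3 and B=k + 6, with C=k + 1/23.
Key eq: (k + 3)·f(k+1) = (k + 5)·f(k) + (k + 1/23).
deg f ≤ 2 (via 1,1,1).
A polynomial solution: f(k) = k*(35*k - 31)/276.
Then R = B(k−1)f/C = k*(k + 5)*(35*k - 31)/(12*(23*k + 1)), so s_k = R(k)·t_k = k*(31 - 35*k)/(12*(k + 3)*(k + 4)).
Verify: (-23*k - 1)/(k**3 + 12*k**2 + 47*k + 60) matches t_k.
Sum = s_(8) − s_(3); s_(8) = -83/66, s_(3) = -37/84 ⇒ -755/924.

Σ = -755/924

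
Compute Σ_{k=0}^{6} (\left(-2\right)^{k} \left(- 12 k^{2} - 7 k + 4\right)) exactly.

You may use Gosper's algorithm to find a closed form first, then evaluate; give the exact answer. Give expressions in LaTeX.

Step 1: r(k) = 2*(-12*k**2 - 31*k - 15)/(12*k**2 + 7*k - 4).
A = -2, B = 1, C = k**2 + 7*k/12 - 1/3.
Solve (-2)·f(k+1) − (1)·f(k) = k**2 + 7*k/12 - 1/3.
d = 2 from the (0,0,2) case.
Solving with deg f ≤ 2: f(k) = -(4*k**2 - 3*k - 2)/12.
Get s_k = R·t_k = (-2)**k*(4*k**2 - 3*k - 2) with R(k) = B(k−1)f(k)/C(k) = -(4*k**2 - 3*k - 2)/(12*k**2 + 7*k - 4).
Verify: (-2)**k*(-12*k**2 - 7*k + 4) matches t_k.
Evaluate s at k=7 and k=0: -22144 and -2; difference -22142.

Σ = -22142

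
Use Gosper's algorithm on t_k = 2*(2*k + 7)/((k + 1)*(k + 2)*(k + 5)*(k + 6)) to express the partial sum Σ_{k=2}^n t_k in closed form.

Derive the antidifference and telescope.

Step 1: r(k) = (k + 1)*(k + 5)*(2*k + 9)/((k + 3)*(k + 7)*(2*k + 7)).
Factor: A=k + 1; B=k + 7; C=k**3 + 21*k**2/2 + 73*k/2 + 42.
Need (k + 1)·f(k+1) − (k + 6)·f(k) = k**3 + 21*k**2/2 + 73*k/2 + 42.
Bound: deg f ≤ 5.
Match coefficients ⇒ f(k) = k*(k + 2)*(k + 3)*(k + 4)*(k + 6)/10.
Certificate R = B(k−1)f/C = k*(k + 2)*(k + 6)**2/(5*(2*k + 7)) gives s_k = 2*k*(k + 6)/(5*(k**2 + 6*k + 5)).
s_(k+1) − s_k = 2*(2*k + 7)/(k**4 + 14*k**3 + 65*k**2 + 112*k + 60) = t_k.
s_(n+1) = 2*(n**2 + 8*n + 7)/(5*(n**2 + 8*n + 12)) and s_(2) = 32/105, so S(n) = 2*(n**2 + 8*n - 9)/(21*(n**2 + 8*n + 12)).

S(n) = 2*(n**2 + 8*n - 9)/(21*(n**2 + 8*n + 12))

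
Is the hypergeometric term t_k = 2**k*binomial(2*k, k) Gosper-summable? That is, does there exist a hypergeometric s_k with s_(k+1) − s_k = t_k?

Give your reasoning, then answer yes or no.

t_(k+1)/t_k = 4*(2*k + 1)/(k + 1).
Take A(k)=8*k + 4, B(k)=k + 1, C(k)=1.
Need (8*k + 4)·f(k+1) − (k)·f(k) = 1.
deg f ≤ -1 (via 1,1,0).
Bound -1 < 0, so the key equation has no polynomial solution.

No — t_k has no hypergeometric antidifference.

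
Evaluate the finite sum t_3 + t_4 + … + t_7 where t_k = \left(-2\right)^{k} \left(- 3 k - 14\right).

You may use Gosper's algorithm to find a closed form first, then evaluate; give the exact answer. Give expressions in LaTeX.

The ratio is 2*(-3*k - 17)/(3*k + 14).
So A=-2 and B=1, with C=k + 14/3.
Key eq: (-2)·f(k+1) = (1)·f(k) + (k + 14/3).
Degrees (0,0,1) ⇒ d ≤ 1.
Coefficient equations give f(k) = -(k + 4)/3.
So s_k = (B(k−1)f/C)·t_k = (-(k + 4)/(3*k + 14))·t_k = (-2)**k*(k + 4).
Verify: (-2)**k*(-3*k - 14) matches t_k.
Evaluate s at k=8 and k=3: 3072 and -56; difference 3128.

Σ = 3128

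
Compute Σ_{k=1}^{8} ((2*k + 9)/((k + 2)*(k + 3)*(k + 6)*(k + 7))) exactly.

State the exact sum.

r(k) = (k + 2)*(k + 6)*(2*k + 11)/((k + 4)*(k + 8)*(2*k + 9)) after simplifying.
Gosper form: A/B · C(k+1)/C(k) with A=k + 2, B=k + 8, C=k**3 + 27*k**2/2 + 121*k/2 + 90.
f must satisfy (k + 2)·f(k+1) − (k + 7)·f(k) = k**3 + 27*k**2/2 + 121*k/2 + 90.
deg f ≤ 5 (via 1,1,3).
Solving with deg f ≤ 5: f(k) = k*(k + 3)*(k + 4)*(k + 5)*(k + 8)/24.
Certificate R = B(k−1)f/C = k*(k + 3)*(k + 7)*(k + 8)/(12*(2*k + 9)) gives s_k = k*(k + 8)/(12*(k**2 + 8*k + 12)).
Verify: (2*k + 9)/(k**4 + 18*k**3 + 113*k**2 + 288*k + 252) matches t_k.
Sum = s_(9) − s_(1); s_(9) = 17/220, s_(1) = 1/28 ⇒ 16/385.

Σ = 16/385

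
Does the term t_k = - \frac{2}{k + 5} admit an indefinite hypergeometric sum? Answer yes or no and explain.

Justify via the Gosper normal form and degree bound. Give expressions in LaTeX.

Step 1: r(k) = (k + 5)/(k + 6).
A = k + 5, B = k + 6, C = 1.
Solve (k + 5)·f(k+1) − (k + 5)·f(k) = 1.
Bound: deg f ≤ 0.
f = c0 ⇒ A·f(k+1) − B(k−1)·f(k) − C = -1. The system {-1 = 0} is inconsistent; no antidifference.

No. Not Gosper-summable.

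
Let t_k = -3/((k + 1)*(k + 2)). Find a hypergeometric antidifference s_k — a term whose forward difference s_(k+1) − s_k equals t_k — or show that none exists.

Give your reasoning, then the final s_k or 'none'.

s_k = -3*k/(k + 1)

Compute t_(k+1)/t_k: get (k + 1)/(k + 3).
So A=k + 1 and B=k + 3, with C=1.
f must satisfy (k + 1)·f(k+1) − (k + 2)·f(k) = 1.
Bound: deg f ≤ 1.
Match coefficients ⇒ f(k) = k.
Then R = B(k−1)f/C = k*(k + 2), so s_k = R(k)·t_k = -3*k/(k + 1).
Check: Δs_k = -3/(k**2 + 3*k + 2). ✓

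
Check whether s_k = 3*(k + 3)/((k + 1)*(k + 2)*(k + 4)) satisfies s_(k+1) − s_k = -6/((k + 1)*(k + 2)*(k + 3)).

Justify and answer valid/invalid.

s_(k+1) = 3*(k + 4)/((k + 2)*(k + 3)*(k + 5))
s_(k+1) − s_k = 3*(-2*k**2 - 15*k - 29)/(k**5 + 15*k**4 + 85*k**3 + 225*k**2 + 274*k + 120)
(s_(k+1) − s_k) − t_k = 3*(3*k + 11)/(k**5 + 15*k**4 + 85*k**3 + 225*k**2 + 274*k + 120)

Invalid: residual 3*(3*k + 11)/(k**5 + 15*k**4 + 85*k**3 + 225*k**2 + 274*k + 120) ≠ 0.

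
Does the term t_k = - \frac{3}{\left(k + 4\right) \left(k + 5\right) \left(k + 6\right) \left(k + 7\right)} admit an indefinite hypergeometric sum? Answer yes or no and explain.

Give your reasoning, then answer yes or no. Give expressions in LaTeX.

r(k) = (k + 4)/(k + 8) after simplifying.
Normal form (A,B,C) = (k + 4, k + 8, 1).
Need (k + 4)·f(k+1) − (k + 7)·f(k) = 1.
d = 3 from the (1,1,0) case.
Match coefficients ⇒ f(k) = k*(k**2 + 15*k + 74)/360.
Then R = B(k−1)f/C = k*(k + 7)*(k**2 + 15*k + 74)/360, so s_k = R(k)·t_k = k*(-k**2 - 15*k - 74)/(120*(k + 4)*(k + 5)*(k + 6)).
Check: Δs_k = -3/(k**4 + 22*k**3 + 179*k**2 + 638*k + 840). ✓

Yes. s_k = \frac{k \left(- k^{2} - 15 k - 74\right)}{120 \left(k + 4\right) \left(k + 5\right) \left(k + 6\right)}.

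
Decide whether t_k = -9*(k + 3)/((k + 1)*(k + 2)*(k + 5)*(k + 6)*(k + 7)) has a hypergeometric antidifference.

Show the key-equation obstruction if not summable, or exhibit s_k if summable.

Yes. s_k = k*(-k**2 - 12*k - 41)/(10*(k**3 + 12*k**2 + 41*k + 30)).

Ratio r(k) = (k + 1)*(k + 4)*(k + 5)/((k + 3)**2*(k + 8)).
So A=k + 1 and B=k + 8, with C=k**3 + 10*k**2 + 33*k + 36.
Key eq: (k + 1)·f(k+1) = (k + 7)·f(k) + (k**3 + 10*k**2 + 33*k + 36).
Degrees (1,1,3) ⇒ d ≤ 6.
Match coefficients ⇒ f(k) = k*(k + 2)*(k + 3)*(k + 4)*(k**2 + 12*k + 41)/90.
So s_k = (B(k−1)f/C)·t_k = (k*(k + 2)*(k + 7)*(k**2 + 12*k + 41)/(90*(k + 3)))·t_k = k*(-k**2 - 12*k - 41)/(10*(k**3 + 12*k**2 + 41*k + 30)).
Check: Δs_k = 9*(-k - 3)/(k**5 + 21*k**4 + 163*k**3 + 567*k**2 + 844*k + 420). ✓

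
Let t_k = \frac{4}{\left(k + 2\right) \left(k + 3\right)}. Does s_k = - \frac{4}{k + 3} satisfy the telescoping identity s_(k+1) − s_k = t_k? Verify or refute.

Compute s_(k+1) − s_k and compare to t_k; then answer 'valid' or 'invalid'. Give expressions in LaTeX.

s_(k+1) = -4/(k + 4)
s_(k+1) − s_k = 4/((k + 3)*(k + 4))
(s_(k+1) − s_k) − t_k = -8/(k**3 + 9*k**2 + 26*k + 24)

Invalid: residual - \frac{8}{k^{3} + 9 k^{2} + 26 k + 24} ≠ 0.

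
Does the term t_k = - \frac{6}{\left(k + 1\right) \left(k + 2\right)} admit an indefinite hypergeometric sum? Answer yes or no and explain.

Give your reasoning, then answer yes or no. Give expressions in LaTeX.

Compute t_(k+1)/t_k: get (k + 1)/(k + 3).
Normal form (A,B,C) = (k + 1, k + 3, 1).
Solve (k + 1)·f(k+1) − (k + 2)·f(k) = 1.
deg f ≤ 1 (via 1,1,0).
Coefficient equations give f(k) = k.
So s_k = (B(k−1)f/C)·t_k = (k*(k + 2))·t_k = -6*k/(k + 1).
Verify: -6/(k**2 + 3*k + 2) matches t_k.

Yes. s_k = - \frac{6 k}{k + 1}.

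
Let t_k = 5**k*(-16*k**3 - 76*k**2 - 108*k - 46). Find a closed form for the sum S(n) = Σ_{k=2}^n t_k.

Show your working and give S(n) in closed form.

S(n) = -20*5**n*n**3 - 80*5**n*n**2 - 110*5**n*n - 45*5**n + 1275

Compute t_(k+1)/t_k: get 5*(8*k**3 + 62*k**2 + 154*k + 123)/(8*k**3 + 38*k**2 + 54*k + 23).
A = 5, B = 1, C = k**3 + 19*k**2/4 + 27*k/4 + 23/8.
Need (5)·f(k+1) − (1)·f(k) = k**3 + 19*k**2/4 + 27*k/4 + 23/8.
deg f ≤ 3 (via 0,0,3).
Coefficient equations give f(k) = (4*k**3 + 4*k**2 + 2*k - 1)/16.
Then R = B(k−1)f/C = (4*k**3 + 4*k**2 + 2*k - 1)/(2*(8*k**3 + 38*k**2 + 54*k + 23)), so s_k = R(k)·t_k = 5**k*(-4*k**3 - 4*k**2 - 2*k + 1).
Check: Δs_k = 5**k*(-16*k**3 - 76*k**2 - 108*k - 46). ✓
Σ_(k=2)^n t_k = s_(n+1) − s_(2) = (5**(n + 1)*(-4*n**3 - 16*n**2 - 22*n - 9)) − (-1275), i.e. -20*5**n*n**3 - 80*5**n*n**2 - 110*5**n*n - 45*5**n + 1275.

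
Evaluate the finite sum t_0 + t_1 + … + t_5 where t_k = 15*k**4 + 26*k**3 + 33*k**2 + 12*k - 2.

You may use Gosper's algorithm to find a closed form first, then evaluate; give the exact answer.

t_(k+1)/t_k = (15*k**4 + 86*k**3 + 201*k**2 + 216*k + 84)/(15*k**4 + 26*k**3 + 33*k**2 + 12*k - 2).
Take A(k)=1, B(k)=1, C(k)=k**4 + 26*k**3/15 + 11*k**2/5 + 4*k/5 - 2/15.
f must satisfy (1)·f(k+1) − (1)·f(k) = k**4 + 26*k**3/15 + 11*k**2/5 + 4*k/5 - 2/15.
deg f ≤ 5 (via 0,0,4).
A polynomial solution: f(k) = k*(3*k**4 - k**3 + 3*k**2 - 4*k - 3)/15.
Then R = B(k−1)f/C = k*(3*k**4 - k**3 + 3*k**2 - 4*k - 3)/(15*k**4 + 26*k**3 + 33*k**2 + 12*k - 2), so s_k = R(k)·t_k = k*(3*k**4 - k**3 + 3*k**2 - 4*k - 3).
Check: Δs_k = 15*k**4 + 26*k**3 + 33*k**2 + 12*k - 2. ✓
Telescoping: Σ = s_(6) − s_(0) = 22518 − (0) = 22518.

Σ = 22518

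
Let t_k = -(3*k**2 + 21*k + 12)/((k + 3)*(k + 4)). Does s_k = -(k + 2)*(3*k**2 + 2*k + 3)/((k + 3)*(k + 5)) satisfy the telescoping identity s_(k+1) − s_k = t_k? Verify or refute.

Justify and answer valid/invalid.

s_(k+1) = -(k + 3)*(2*k + 3*(k + 1)**2 + 5)/((k + 4)*(k + 6))
s_(k+1) − s_k = 3*(-k**4 - 18*k**3 - 89*k**2 - 148*k - 72)/(k**4 + 18*k**3 + 119*k**2 + 342*k + 360)
(s_(k+1) − s_k) − t_k = 6*(11*k**2 + 53*k + 24)/(k**4 + 18*k**3 + 119*k**2 + 342*k + 360)

Invalid: residual 6*(11*k**2 + 53*k + 24)/(k**4 + 18*k**3 + 119*k**2 + 342*k + 360) ≠ 0.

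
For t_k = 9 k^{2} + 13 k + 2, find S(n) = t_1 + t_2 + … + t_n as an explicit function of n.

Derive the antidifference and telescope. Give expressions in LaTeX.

Ratio r(k) = (9*k**2 + 31*k + 24)/(9*k**2 + 13*k + 2).
Factor: A=1; B=1; C=k**2 + 13*k/9 + 2/9.
Key eq: (1)·f(k+1) = (1)·f(k) + (k**2 + 13*k/9 + 2/9).
d = 3 from the (0,0,2) case.
Coefficient equations give f(k) = k*(3*k**2 + 2*k - 3)/9.
So s_k = (B(k−1)f/C)·t_k = (k*(3*k**2 + 2*k - 3)/(9*k**2 + 13*k + 2))·t_k = k*(3*k**2 + 2*k - 3).
Δs = 9*k**2 + 13*k + 2, as required.
Σ_(k=1)^n t_k = s_(n+1) − s_(1) = (3*n**3 + 11*n**2 + 10*n + 2) − (2), i.e. n*(3*n**2 + 11*n + 10).

S(n) = n \left(3 n^{2} + 11 n + 10\right)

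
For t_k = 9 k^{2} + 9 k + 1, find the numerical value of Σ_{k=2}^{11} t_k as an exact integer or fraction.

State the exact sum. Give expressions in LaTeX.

Σ = 5140

The ratio is (9*k**2 + 27*k + 19)/(9*k**2 + 9*k + 1).
So A=1 and B=1, with C=k**2 + k + 1/9.
f must satisfy (1)·f(k+1) − (1)·f(k) = k**2 + k + 1/9.
deg f ≤ 3 (via 0,0,2).
Solve for f: f(k) = k*(3*k**2 - 2)/9 (degree 3 ≤ 3).
So s_k = (B(k−1)f/C)·t_k = (k*(3*k**2 - 2)/(9*k**2 + 9*k + 1))·t_k = k*(3*k**2 - 2).
Δs = 9*k**2 + 9*k + 1, as required.
Evaluate s at k=12 and k=2: 5160 and 20; difference 5140.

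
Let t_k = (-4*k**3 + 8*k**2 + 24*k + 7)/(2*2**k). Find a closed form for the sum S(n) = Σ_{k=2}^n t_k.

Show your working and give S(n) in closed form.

S(n) = 2**(-n - 2)*(-37*2**n + 8*n**3 + 32*n**2 + 32*n + 2)

Ratio r(k) = (4*k**3 + 4*k**2 - 28*k - 35)/(2*(4*k**3 - 8*k**2 - 24*k - 7)).
Take A(k)=1/2, B(k)=1, C(k)=k**3 - 2*k**2 - 6*k - 7/4.
f must satisfy (1/2)·f(k+1) − (1)·f(k) = k**3 - 2*k**2 - 6*k - 7/4.
deg f ≤ 3 (via 0,0,3).
Match coefficients ⇒ f(k) = -(4*k**3 + 4*k**2 - 4*k - 3)/2.
Then R = B(k−1)f/C = -2*(4*k**3 + 4*k**2 - 4*k - 3)/(4*k**3 - 8*k**2 - 24*k - 7), so s_k = R(k)·t_k = (4*k**3 + 4*k**2 - 4*k - 3)/2**k.
s_(k+1) − s_k = (-4*k**3 + 8*k**2 + 24*k + 7)/(2*2**k) = t_k.
Σ_(k=2)^n t_k = s_(n+1) − s_(2) = (2**(-n - 1)*(4*n**3 + 16*n**2 + 16*n + 1)) − (37/4), i.e. 2**(-n - 2)*(-37*2**n + 8*n**3 + 32*n**2 + 32*n + 2).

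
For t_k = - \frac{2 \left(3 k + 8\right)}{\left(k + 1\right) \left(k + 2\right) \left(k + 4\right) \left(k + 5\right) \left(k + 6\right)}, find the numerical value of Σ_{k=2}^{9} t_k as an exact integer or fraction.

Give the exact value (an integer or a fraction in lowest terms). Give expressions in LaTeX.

t_(k+1)/t_k = (k + 1)*(k + 4)*(3*k + 11)/((k + 3)*(k + 7)*(3*k + 8)).
So A=k + 1 and B=k + 7, with C=k**2 + 17*k/3 + 8.
Set up (k + 1)·f(k+1) − (k + 6)·f(k) − (k**2 + 17*k/3 + 8) = 0.
From deg A=1, deg B=1, deg C=2: d=5.
Solving with deg f ≤ 5: f(k) = k*(k + 2)*(k + 3)*(k**2 + 10*k + 29)/60.
R(k) = B(k−1)·f(k)/C(k) = k*(k + 2)*(k + 6)*(k**2 + 10*k + 29)/(20*(3*k + 8)); s_k = R·t_k = k*(-k**2 - 10*k - 29)/(10*(k**3 + 10*k**2 + 29*k + 20)).
s_(k+1) − s_k = 2*(-3*k - 8)/(k**5 + 18*k**4 + 121*k**3 + 372*k**2 + 508*k + 240) = t_k.
Σ_(k=2)^(9) t_k = s_(10) − s_(2) = -229/2310 − (-53/630) = -52/3465.

Σ = -52/3465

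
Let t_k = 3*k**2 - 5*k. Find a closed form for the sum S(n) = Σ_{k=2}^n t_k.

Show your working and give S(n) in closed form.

The ratio is (3*k**2 + k - 2)/(k*(3*k - 5)).
Normal form (A,B,C) = (1, 1, k**2 - 5*k/3).
f must satisfy (1)·f(k+1) − (1)·f(k) = k**2 - 5*k/3.
From deg A=0, deg B=0, deg C=2: d=3.
Match coefficients ⇒ f(k) = k*(k - 3)*(k - 1)/3.
So s_k = (B(k−1)f/C)·t_k = ((k - 3)*(k - 1)/(3*k - 5))·t_k = k*(k**2 - 4*k + 3).
s_(k+1) − s_k = k*(3*k - 5) = t_k.
Σ_(k=2)^n t_k = s_(n+1) − s_(2) = (n*(n**2 - n - 2)) − (-2), i.e. n**3 - n**2 - 2*n + 2.

S(n) = n**3 - n**2 - 2*n + 2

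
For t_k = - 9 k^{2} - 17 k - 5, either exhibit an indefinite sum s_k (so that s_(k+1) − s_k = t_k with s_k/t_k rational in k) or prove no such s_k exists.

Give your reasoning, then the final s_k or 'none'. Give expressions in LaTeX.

s_k = k \left(- 3 k^{2} - 4 k + 2\right)

The ratio is (9*k**2 + 35*k + 31)/(9*k**2 + 17*k + 5).
So A=1 and B=1, with C=k**2 + 17*k/9 + 5/9.
f must satisfy (1)·f(k+1) − (1)·f(k) = k**2 + 17*k/9 + 5/9.
deg f ≤ 3 (via 0,0,2).
Solve for f: f(k) = k*(3*k**2 + 4*k - 2)/9 (degree 3 ≤ 3).
R(k) = B(k−1)·f(k)/C(k) = k*(3*k**2 + 4*k - 2)/(9*k**2 + 17*k + 5); s_k = R·t_k = k*(-3*k**2 - 4*k + 2).
Δs = -9*k**2 - 17*k - 5, as required.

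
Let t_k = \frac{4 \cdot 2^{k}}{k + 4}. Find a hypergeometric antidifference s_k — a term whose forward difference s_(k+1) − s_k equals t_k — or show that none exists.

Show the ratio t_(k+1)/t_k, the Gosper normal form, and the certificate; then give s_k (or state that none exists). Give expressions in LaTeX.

none — t_k is not Gosper-summable

r(k) = 2*(k + 4)/(k + 5) after simplifying.
Gosper form: A/B · C(k+1)/C(k) with A=2*k + 8, B=k + 5, C=1.
Need (2*k + 8)·f(k+1) − (k + 4)·f(k) = 1.
d = -1 from the (1,1,0) case.
d = -1 < 0 ⇒ no nonzero polynomial f; not summable.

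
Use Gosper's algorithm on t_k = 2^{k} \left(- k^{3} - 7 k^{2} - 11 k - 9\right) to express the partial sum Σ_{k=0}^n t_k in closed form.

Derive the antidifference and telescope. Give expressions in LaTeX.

S(n) = - 2 \cdot 2^{n} n^{3} - 8 \cdot 2^{n} n^{2} - 12 \cdot 2^{n} n - 12 \cdot 2^{n} + 3

Compute t_(k+1)/t_k: get 2*(k**3 + 10*k**2 + 28*k + 28)/(k**3 + 7*k**2 + 11*k + 9).
So A=2 and B=1, with C=k**3 + 7*k**2 + 11*k + 9.
f must satisfy (2)·f(k+1) − (1)·f(k) = k**3 + 7*k**2 + 11*k + 9.
deg f ≤ 3 (via 0,0,3).
Match coefficients ⇒ f(k) = k**3 + k**2 + k + 3.
Then R = B(k−1)f/C = (k**3 + k**2 + k + 3)/(k**3 + 7*k**2 + 11*k + 9), so s_k = R(k)·t_k = 2**k*(-k**3 - k**2 - k - 3).
s_(k+1) − s_k = 2**k*(-k**3 - 7*k**2 - 11*k - 9) = t_k.
Σ_(k=0)^n t_k = s_(n+1) − s_(0) = (2**(n + 1)*(-n**3 - 4*n**2 - 6*n - 6)) − (-3), i.e. -2*2**n*n**3 - 8*2**n*n**2 - 12*2**n*n - 12*2**n + 3.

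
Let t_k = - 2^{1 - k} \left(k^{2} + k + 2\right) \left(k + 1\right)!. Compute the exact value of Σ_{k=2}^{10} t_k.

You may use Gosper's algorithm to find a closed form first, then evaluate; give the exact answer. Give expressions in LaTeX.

Σ = -10291038

t_(k+1)/t_k = (k + 2)*(k + (k + 1)**2 + 3)/(2*(k**2 + k + 2)).
So A=k/2 + 1 and B=1, with C=k**2 + k + 2.
f must satisfy (k/2 + 1)·f(k+1) − (1)·f(k) = k**2 + k + 2.
d = 1 from the (1,0,2) case.
Solve for f: f(k) = 2*k (degree 1 ≤ 1).
So s_k = (B(k−1)f/C)·t_k = (2*k/(k**2 + k + 2))·t_k = -2**(2 - k)*k*factorial(k + 1).
s_(k+1) − s_k = -2**(1 - k)*(k**2 + k + 2)*factorial(k + 1) = t_k.
Σ_(k=2)^(10) t_k = s_(11) − s_(2) = -10291050 − (-12) = -10291038.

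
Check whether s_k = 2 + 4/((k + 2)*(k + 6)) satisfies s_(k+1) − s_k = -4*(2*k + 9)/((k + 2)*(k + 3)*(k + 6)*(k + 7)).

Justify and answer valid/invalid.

valid (s_(k+1) − s_k reduces to t_k)

s_(k+1) = 2 + 4/((k + 3)*(k + 7))
s_(k+1) − s_k = 4*(-2*k - 9)/(k**4 + 18*k**3 + 113*k**2 + 288*k + 252)
(s_(k+1) − s_k) − t_k = 0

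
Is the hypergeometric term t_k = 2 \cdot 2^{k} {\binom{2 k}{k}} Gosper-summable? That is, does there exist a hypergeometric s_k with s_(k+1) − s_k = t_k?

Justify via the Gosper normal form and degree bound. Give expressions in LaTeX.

The ratio is 4*(2*k + 1)/(k + 1).
Factor: A=8*k + 4; B=k + 1; C=1.
Set up (8*k + 4)·f(k+1) − (k)·f(k) − (1) = 0.
Bound: deg f ≤ -1.
deg f ≤ -1 is impossible — no certificate.

No — negative degree bound, so no certificate f.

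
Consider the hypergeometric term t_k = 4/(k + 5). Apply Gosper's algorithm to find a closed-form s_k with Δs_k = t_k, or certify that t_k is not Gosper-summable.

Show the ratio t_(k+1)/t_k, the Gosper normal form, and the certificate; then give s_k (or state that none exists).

t_(k+1)/t_k = (k + 5)/(k + 6).
Normal form (A,B,C) = (k + 5, k + 6, 1).
Solve (k + 5)·f(k+1) − (k + 5)·f(k) = 1.
Bound: deg f ≤ 0.
Generic f = c0 gives residual -1; -1 = 0 cannot hold, so t_k is not Gosper-summable.

no hypergeometric antidifference exists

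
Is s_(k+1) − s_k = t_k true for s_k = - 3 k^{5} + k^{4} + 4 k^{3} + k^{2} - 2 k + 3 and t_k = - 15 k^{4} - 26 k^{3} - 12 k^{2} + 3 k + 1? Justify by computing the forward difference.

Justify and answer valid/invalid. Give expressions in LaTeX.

s_(k+1) = -3*k**5 - 14*k**4 - 22*k**3 - 11*k**2 + k + 4
s_(k+1) − s_k = -15*k**4 - 26*k**3 - 12*k**2 + 3*k + 1
(s_(k+1) − s_k) − t_k = 0

Valid: the claim telescopes to t_k.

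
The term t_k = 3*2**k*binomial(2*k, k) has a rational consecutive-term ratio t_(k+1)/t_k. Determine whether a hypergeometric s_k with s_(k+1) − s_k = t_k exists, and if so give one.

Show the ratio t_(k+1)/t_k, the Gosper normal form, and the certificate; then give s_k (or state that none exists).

no hypergeometric antidifference exists

Ratio r(k) = 4*(2*k + 1)/(k + 1).
Normal form (A,B,C) = (8*k + 4, k + 1, 1).
f must satisfy (8*k + 4)·f(k+1) − (k)·f(k) = 1.
deg f ≤ -1 (via 1,1,0).
Negative degree bound (-1): no f exists, t_k not Gosper-summable.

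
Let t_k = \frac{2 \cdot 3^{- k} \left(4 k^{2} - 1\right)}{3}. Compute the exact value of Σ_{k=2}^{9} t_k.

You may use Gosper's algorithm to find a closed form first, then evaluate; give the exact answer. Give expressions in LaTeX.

Ratio r(k) = (2*k + 3)/(3*(2*k - 1)).
Gosper form: A/B · C(k+1)/C(k) with A=1/3, B=1, C=k**2 - 1/4.
Set up (1/3)·f(k+1) − (1)·f(k) − (k**2 - 1/4) = 0.
From deg A=0, deg B=0, deg C=2: d=2.
Coefficient equations give f(k) = -3*(4*k**2 + 4*k + 3)/8.
Certificate R = B(k−1)f/C = -3*(4*k**2 + 4*k + 3)/(2*(2*k - 1)*(2*k + 1)) gives s_k = (-4*k**2 - 4*k - 3)/3**k.
Δs = 2*(4*k**2 - 1)/(3*3**k), as required.
Evaluate s at k=10 and k=2: -443/59049 and -3; difference 176704/59049.

Σ = 176704/59049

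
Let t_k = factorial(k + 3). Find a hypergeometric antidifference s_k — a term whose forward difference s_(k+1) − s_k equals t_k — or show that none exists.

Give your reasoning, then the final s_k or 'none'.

none — t_k is not Gosper-summable

The ratio is k + 4.
So A=k + 4 and B=1, with C=1.
Solve (k + 4)·f(k+1) − (1)·f(k) = 1.
d = -1 from the (1,0,0) case.
d = -1 < 0 ⇒ no nonzero polynomial f; not summable.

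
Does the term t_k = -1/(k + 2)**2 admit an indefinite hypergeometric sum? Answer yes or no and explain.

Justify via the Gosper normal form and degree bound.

No; the coefficient equations for f are inconsistent.

r(k) = (k + 2)**2/(k + 3)**2 after simplifying.
So A=k**2 + 4*k + 4 and B=k**2 + 6*k + 9, with C=1.
f must satisfy (k**2 + 4*k + 4)·f(k+1) − (k**2 + 4*k + 4)·f(k) = 1.
deg f ≤ 0 (via 2,2,0).
Put f(k) = c0: A·f(k+1) − B(k−1)·f(k) − C = -1; need -1 = 0 — inconsistent ⇒ no f, not summable.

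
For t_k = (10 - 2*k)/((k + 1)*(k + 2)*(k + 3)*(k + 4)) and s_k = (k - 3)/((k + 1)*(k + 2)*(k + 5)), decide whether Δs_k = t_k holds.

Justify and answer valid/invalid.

s_(k+1) = (k - 2)/((k + 2)*(k + 3)*(k + 6))
s_(k+1) − s_k = 2*(-k**2 + k + 22)/(k**5 + 17*k**4 + 107*k**3 + 307*k**2 + 396*k + 180)
(s_(k+1) − s_k) − t_k = 2*(3*k**2 + k - 62)/(k**6 + 21*k**5 + 175*k**4 + 735*k**3 + 1624*k**2 + 1764*k + 720)

Invalid: residual 2*(3*k**2 + k - 62)/(k**6 + 21*k**5 + 175*k**4 + 735*k**3 + 1624*k**2 + 1764*k + 720) ≠ 0.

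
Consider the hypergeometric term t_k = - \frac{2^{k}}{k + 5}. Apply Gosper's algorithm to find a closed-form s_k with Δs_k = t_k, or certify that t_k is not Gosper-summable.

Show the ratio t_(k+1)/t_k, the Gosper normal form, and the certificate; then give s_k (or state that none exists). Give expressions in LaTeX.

t_(k+1)/t_k = 2*(k + 5)/(k + 6).
So A=2*k + 10 and B=k + 6, with C=1.
Set up (2*k + 10)·f(k+1) − (k + 5)·f(k) − (1) = 0.
deg f ≤ -1 (via 1,1,0).
deg f ≤ -1 is impossible — no certificate.

none (Gosper's algorithm certifies no s_k)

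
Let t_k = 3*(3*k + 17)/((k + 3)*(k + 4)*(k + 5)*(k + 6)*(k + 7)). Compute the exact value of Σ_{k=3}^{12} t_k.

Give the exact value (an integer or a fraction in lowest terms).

t_(k+1)/t_k = (k + 3)*(3*k + 20)/((k + 8)*(3*k + 17)).
Factor: A=k + 3; B=k + 8; C=k + 17/3.
Key eq: (k + 3)·f(k+1) = (k + 7)·f(k) + (k + 17/3).
From deg A=1, deg B=1, deg C=1: d=4.
Solve for f: f(k) = k*(k + 5)*(k**2 + 13*k + 54)/216 (degree 4 ≤ 4).
So s_k = (B(k−1)f/C)·t_k = (k*(k + 5)*(k + 7)*(k**2 + 13*k + 54)/(72*(3*k + 17)))·t_k = k*(k**2 + 13*k + 54)/(24*(k**3 + 13*k**2 + 54*k + 72)).
Verify: 3*(3*k + 17)/(k**5 + 25*k**4 + 245*k**3 + 1175*k**2 + 2754*k + 2520) matches t_k.
Σ_(k=3)^(12) t_k = s_(13) − s_(3) = 637/15504 − (17/504) = 2395/325584.

Σ = 2395/325584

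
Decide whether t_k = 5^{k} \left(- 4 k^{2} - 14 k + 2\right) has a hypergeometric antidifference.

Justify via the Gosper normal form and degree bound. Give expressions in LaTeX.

Yes. s_k = 5^{k} \left(- k^{2} - k + 3\right).

Compute t_(k+1)/t_k: get 5*(2*k**2 + 11*k + 8)/(2*k**2 + 7*k - 1).
Take A(k)=5, B(k)=1, C(k)=k**2 + 7*k/2 - 1/2.
Set up (5)·f(k+1) − (1)·f(k) − (k**2 + 7*k/2 - 1/2) = 0.
Bound: deg f ≤ 2.
Coefficient equations give f(k) = (k**2 + k - 3)/4.
R(k) = B(k−1)·f(k)/C(k) = (k**2 + k - 3)/(2*(2*k**2 + 7*k - 1)); s_k = R·t_k = 5**k*(-k**2 - k + 3).
Δs = 5**k*(-4*k**2 - 14*k + 2), as required.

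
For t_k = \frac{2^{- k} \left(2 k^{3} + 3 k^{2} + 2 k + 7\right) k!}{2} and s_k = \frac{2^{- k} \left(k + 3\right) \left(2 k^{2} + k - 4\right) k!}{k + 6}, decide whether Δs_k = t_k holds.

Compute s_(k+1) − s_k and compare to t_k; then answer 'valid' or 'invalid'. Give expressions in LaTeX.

Invalid: residual - \frac{3 \cdot 2^{- k} \left(2 k^{4} + 15 k^{3} + 16 k^{2} + 17 k + 50\right) k!}{2 \left(k + 6\right) \left(k + 7\right)} ≠ 0.

s_(k+1) = (k + 4)*(2*k**2 + 5*k - 1)*factorial(k + 1)/(2*2**k*(k + 7))
s_(k+1) − s_k = (2*k**5 + 23*k**4 + 80*k**3 + 111*k**2 + 124*k + 144)*factorial(k)/(2*2**k*(k + 6)*(k + 7))
(s_(k+1) − s_k) − t_k = -3*(2*k**4 + 15*k**3 + 16*k**2 + 17*k + 50)*factorial(k)/(2*2**k*(k + 6)*(k + 7))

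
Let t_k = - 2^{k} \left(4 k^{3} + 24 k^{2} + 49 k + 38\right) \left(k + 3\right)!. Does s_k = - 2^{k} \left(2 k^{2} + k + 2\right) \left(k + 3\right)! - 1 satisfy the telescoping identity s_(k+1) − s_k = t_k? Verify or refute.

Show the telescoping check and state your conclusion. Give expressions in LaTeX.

s_(k+1) = -2**(k + 1)*(k + 2*(k + 1)**2 + 3)*factorial(k + 4) - 1
s_(k+1) − s_k = -2**k*(4*k**3 + 24*k**2 + 49*k + 38)*factorial(k + 3)
(s_(k+1) − s_k) − t_k = 0

valid (s_(k+1) − s_k reduces to t_k)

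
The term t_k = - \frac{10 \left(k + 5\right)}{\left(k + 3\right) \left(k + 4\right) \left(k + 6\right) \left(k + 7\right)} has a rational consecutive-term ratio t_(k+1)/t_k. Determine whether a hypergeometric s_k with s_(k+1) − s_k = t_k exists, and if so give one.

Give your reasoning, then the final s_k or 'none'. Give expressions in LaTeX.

s_k = \frac{5 k \left(- k - 9\right)}{18 \left(k^{2} + 9 k + 18\right)}

Ratio r(k) = (k + 3)*(k + 6)**2/((k + 5)**2*(k + 8)).
So A=k + 3 and B=k + 8, with C=k**2 + 10*k + 25.
Solve (k + 3)·f(k+1) − (k + 7)·f(k) = k**2 + 10*k + 25.
From deg A=1, deg B=1, deg C=2: d=4.
Solve for f: f(k) = k*(k + 4)*(k + 5)*(k + 9)/36 (degree 4 ≤ 4).
Get s_k = R·t_k = 5*k*(-k - 9)/(18*(k**2 + 9*k + 18)) with R(k) = B(k−1)f(k)/C(k) = k*(k + 4)*(k + 7)*(k + 9)/(36*(k + 5)).
Verify: 10*(-k - 5)/(k**4 + 20*k**3 + 145*k**2 + 450*k + 504) matches t_k.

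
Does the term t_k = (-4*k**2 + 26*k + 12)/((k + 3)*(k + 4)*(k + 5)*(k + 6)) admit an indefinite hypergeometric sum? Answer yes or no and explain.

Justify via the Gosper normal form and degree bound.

Step 1: r(k) = (k + 3)*(13*k - 2*(k + 1)**2 + 19)/((k + 7)*(-2*k**2 + 13*k + 6)).
Factor: A=k + 3; B=k + 7; C=k**2 - 13*k/2 - 3.
Need (k + 3)·f(k+1) − (k + 6)·f(k) = k**2 - 13*k/2 - 3.
d = 3 from the (1,1,2) case.
Coefficient equations give f(k) = k*(k**2 - 228*k - 13)/240.
Get s_k = R·t_k = k*(-k**2 + 228*k + 13)/(60*(k + 3)*(k + 4)*(k + 5)) with R(k) = B(k−1)f(k)/C(k) = k*(k + 6)*(k**2 - 228*k - 13)/(120*(2*k**2 - 13*k - 6)).
Δs = 2*(-2*k**2 + 13*k + 6)/(k**4 + 18*k**3 + 119*k**2 + 342*k + 360), as required.

Yes. s_k = k*(-k**2 + 228*k + 13)/(60*(k + 3)*(k + 4)*(k + 5)).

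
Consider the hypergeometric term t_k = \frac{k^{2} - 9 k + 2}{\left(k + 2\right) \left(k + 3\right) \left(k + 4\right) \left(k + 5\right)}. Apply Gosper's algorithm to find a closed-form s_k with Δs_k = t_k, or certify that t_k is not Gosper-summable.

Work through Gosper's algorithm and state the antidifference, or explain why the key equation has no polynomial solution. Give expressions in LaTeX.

Compute t_(k+1)/t_k: get -(k + 2)*(9*k - (k + 1)**2 + 7)/((k + 6)*(k**2 - 9*k + 2)).
A = k + 2, B = k + 6, C = k**2 - 9*k + 2.
Key eq: (k + 2)·f(k+1) = (k + 5)·f(k) + (k**2 - 9*k + 2).
d = 3 from the (1,1,2) case.
Coefficient equations give f(k) = -k*(k - 2).
R(k) = B(k−1)·f(k)/C(k) = -k*(k - 2)*(k + 5)/(k**2 - 9*k + 2); s_k = R·t_k = k*(2 - k)/((k + 2)*(k + 3)*(k + 4)).
Check: Δs_k = (k**2 - 9*k + 2)/(k**4 + 14*k**3 + 71*k**2 + 154*k + 120). ✓

s_k = \frac{k \left(2 - k\right)}{\left(k + 2\right) \left(k + 3\right) \left(k + 4\right)}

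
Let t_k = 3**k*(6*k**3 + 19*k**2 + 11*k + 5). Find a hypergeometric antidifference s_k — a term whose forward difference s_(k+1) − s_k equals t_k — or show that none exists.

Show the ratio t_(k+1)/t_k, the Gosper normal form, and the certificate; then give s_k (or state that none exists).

s_k = 3**k*(3*k**3 - 4*k**2 + 4*k - 2)

t_(k+1)/t_k = 3*(6*k**3 + 37*k**2 + 67*k + 41)/(6*k**3 + 19*k**2 + 11*k + 5).
Factor: A=3; B=1; C=k**3 + 19*k**2/6 + 11*k/6 + 5/6.
Solve (3)·f(k+1) − (1)·f(k) = k**3 + 19*k**2/6 + 11*k/6 + 5/6.
From deg A=0, deg B=0, deg C=3: d=3.
A polynomial solution: f(k) = (3*k**3 - 4*k**2 + 4*k - 2)/6.
Get s_k = R·t_k = 3**k*(3*k**3 - 4*k**2 + 4*k - 2) with R(k) = B(k−1)f(k)/C(k) = (3*k**3 - 4*k**2 + 4*k - 2)/(6*k**3 + 19*k**2 + 11*k + 5).
Check: Δs_k = 3**k*(6*k**3 + 19*k**2 + 11*k + 5). ✓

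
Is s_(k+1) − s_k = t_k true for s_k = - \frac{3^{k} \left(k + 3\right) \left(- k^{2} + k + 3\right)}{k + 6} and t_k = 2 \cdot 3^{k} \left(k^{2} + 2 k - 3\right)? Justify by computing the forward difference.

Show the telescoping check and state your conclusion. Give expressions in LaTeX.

s_(k+1) = 3**(k + 1)*(k**3 + 5*k**2 + k - 12)/(k + 7)
s_(k+1) − s_k = 3**k*(2*k**4 + 24*k**3 + 85*k**2 + 33*k - 153)/(k**2 + 13*k + 42)
(s_(k+1) − s_k) − t_k = 3**(k + 1)*(-2*k**3 - 15*k**2 - 19*k + 33)/(k**2 + 13*k + 42)

Invalid: residual \frac{3^{k + 1} \left(- 2 k^{3} - 15 k^{2} - 19 k + 33\right)}{k^{2} + 13 k + 42} ≠ 0.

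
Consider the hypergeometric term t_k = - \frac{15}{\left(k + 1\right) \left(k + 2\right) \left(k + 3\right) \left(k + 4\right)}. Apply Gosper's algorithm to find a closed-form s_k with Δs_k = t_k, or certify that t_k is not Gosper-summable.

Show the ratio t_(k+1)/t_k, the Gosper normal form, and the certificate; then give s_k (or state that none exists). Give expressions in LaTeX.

r(k) = (k + 1)/(k + 5) after simplifying.
Gosper form: A/B · C(k+1)/C(k) with A=k + 1, B=k + 5, C=1.
Key eq: (k + 1)·f(k+1) = (k + 4)·f(k) + (1).
From deg A=1, deg B=1, deg C=0: d=3.
Match coefficients ⇒ f(k) = k*(k**2 + 6*k + 11)/18.
So s_k = (B(k−1)f/C)·t_k = (k*(k + 4)*(k**2 + 6*k + 11)/18)·t_k = 5*k*(-k**2 - 6*k - 11)/(6*(k + 1)*(k + 2)*(k + 3)).
Δs = -15/(k**4 + 10*k**3 + 35*k**2 + 50*k + 24), as required.

s_k = \frac{5 k \left(- k^{2} - 6 k - 11\right)}{6 \left(k + 1\right) \left(k + 2\right) \left(k + 3\right)}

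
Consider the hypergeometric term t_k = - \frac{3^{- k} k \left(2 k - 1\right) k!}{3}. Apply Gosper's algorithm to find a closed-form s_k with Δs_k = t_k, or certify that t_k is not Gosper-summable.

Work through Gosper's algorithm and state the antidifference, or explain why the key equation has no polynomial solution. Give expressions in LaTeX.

The ratio is (k + 1)**2*(2*k + 1)/(3*k*(2*k - 1)).
Factor: A=k/3 + 1/3; B=1; C=k**2 - k/2.
Set up (k/3 + 1/3)·f(k+1) − (1)·f(k) − (k**2 - k/2) = 0.
Degrees (1,0,2) ⇒ d ≤ 1.
Match coefficients ⇒ f(k) = 3*(2*k + 1)/2.
So s_k = (B(k−1)f/C)·t_k = (3*(2*k + 1)/(k*(2*k - 1)))·t_k = -(2*k + 1)*factorial(k)/3**k.
s_(k+1) − s_k = -k*(2*k - 1)*factorial(k)/(3*3**k) = t_k.

s_k = - 3^{- k} \left(2 k + 1\right) k!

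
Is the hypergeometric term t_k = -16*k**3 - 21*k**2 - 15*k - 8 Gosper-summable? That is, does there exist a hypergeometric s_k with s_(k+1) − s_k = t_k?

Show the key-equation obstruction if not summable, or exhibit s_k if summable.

Yes. s_k = k*(-4*k**3 + k**2 - k - 4).

r(k) = (16*k**3 + 69*k**2 + 105*k + 60)/(16*k**3 + 21*k**2 + 15*k + 8) after simplifying.
So A=1 and B=1, with C=k**3 + 21*k**2/16 + 15*k/16 + 1/2.
Solve (1)·f(k+1) − (1)·f(k) = k**3 + 21*k**2/16 + 15*k/16 + 1/2.
d = 4 from the (0,0,3) case.
Coefficient equations give f(k) = k*(4*k**3 - k**2 + k + 4)/16.
So s_k = (B(k−1)f/C)·t_k = (k*(4*k**3 - k**2 + k + 4)/(16*k**3 + 21*k**2 + 15*k + 8))·t_k = k*(-4*k**3 + k**2 - k - 4).
s_(k+1) − s_k = -16*k**3 - 21*k**2 - 15*k - 8 = t_k.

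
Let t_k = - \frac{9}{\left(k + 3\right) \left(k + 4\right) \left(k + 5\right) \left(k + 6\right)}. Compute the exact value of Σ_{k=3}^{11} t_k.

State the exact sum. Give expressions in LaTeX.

Σ = -39/4760

The ratio is (k + 3)/(k + 7).
Normal form (A,B,C) = (k + 3, k + 7, 1).
Key eq: (k + 3)·f(k+1) = (k + 6)·f(k) + (1).
Degrees (1,1,0) ⇒ d ≤ 3.
Solve for f: f(k) = k*(k**2 + 12*k + 47)/180 (degree 3 ≤ 3).
Then R = B(k−1)f/C = k*(k + 6)*(k**2 + 12*k + 47)/180, so s_k = R(k)·t_k = k*(-k**2 - 12*k - 47)/(20*(k + 3)*(k + 4)*(k + 5)).
Δs = -9/(k**4 + 18*k**3 + 119*k**2 + 342*k + 360), as required.
Σ_(k=3)^(11) t_k = s_(12) − s_(3) = -67/1360 − (-23/560) = -39/4760.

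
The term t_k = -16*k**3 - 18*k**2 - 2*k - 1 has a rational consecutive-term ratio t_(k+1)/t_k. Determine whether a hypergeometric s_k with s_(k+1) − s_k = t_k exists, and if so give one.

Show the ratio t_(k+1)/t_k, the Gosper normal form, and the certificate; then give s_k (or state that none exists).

s_k = k*(-4*k**3 + 2*k**2 + 4*k - 3)

The ratio is (16*k**3 + 66*k**2 + 86*k + 37)/(16*k**3 + 18*k**2 + 2*k + 1).
Normal form (A,B,C) = (1, 1, k**3 + 9*k**2/8 + k/8 + 1/16).
Solve (1)·f(k+1) − (1)·f(k) = k**3 + 9*k**2/8 + k/8 + 1/16.
Bound: deg f ≤ 4.
Coefficient equations give f(k) = k*(4*k**3 - 2*k**2 - 4*k + 3)/16.
Then R = B(k−1)f/C = k*(4*k**3 - 2*k**2 - 4*k + 3)/(16*k**3 + 18*k**2 + 2*k + 1), so s_k = R(k)·t_k = k*(-4*k**3 + 2*k**2 + 4*k - 3).
s_(k+1) − s_k = -16*k**3 - 18*k**2 - 2*k - 1 = t_k.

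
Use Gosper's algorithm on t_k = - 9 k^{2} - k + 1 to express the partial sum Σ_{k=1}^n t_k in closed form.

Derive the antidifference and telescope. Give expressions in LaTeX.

S(n) = n \left(- 3 n^{2} - 5 n - 1\right)

Ratio r(k) = (k + 9*(k + 1)**2)/(9*k**2 + k - 1).
So A=1 and B=1, with C=k**2 + k/9 - 1/9.
Solve (1)·f(k+1) − (1)·f(k) = k**2 + k/9 - 1/9.
Bound: deg f ≤ 3.
A polynomial solution: f(k) = k**2*(3*k - 4)/9.
Get s_k = R·t_k = k**2*(4 - 3*k) with R(k) = B(k−1)f(k)/C(k) = k**2*(3*k - 4)/(9*k**2 + k - 1).
s_(k+1) − s_k = -9*k**2 - k + 1 = t_k.
Evaluate: s_(n+1) = -3*n**3 - 5*n**2 - n + 1; subtract s_(1) = 1 ⇒ S(n) = n*(-3*n**2 - 5*n - 1).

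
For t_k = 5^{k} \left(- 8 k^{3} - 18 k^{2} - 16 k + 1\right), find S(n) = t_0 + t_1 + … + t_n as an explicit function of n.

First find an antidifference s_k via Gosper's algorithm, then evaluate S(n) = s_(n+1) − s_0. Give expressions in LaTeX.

S(n) = - 10 \cdot 5^{n} n^{3} - 15 \cdot 5^{n} n^{2} - 20 \cdot 5^{n} n + 5 \cdot 5^{n} - 4

Ratio r(k) = 5*(8*k**3 + 42*k**2 + 76*k + 41)/(8*k**3 + 18*k**2 + 16*k - 1).
Take A(k)=5, B(k)=1, C(k)=k**3 + 9*k**2/4 + 2*k - 1/8.
Set up (5)·f(k+1) − (1)·f(k) − (k**3 + 9*k**2/4 + 2*k - 1/8) = 0.
d = 3 from the (0,0,3) case.
Match coefficients ⇒ f(k) = (2*k**3 - 3*k**2 + 4*k - 4)/8.
Then R = B(k−1)f/C = (2*k**3 - 3*k**2 + 4*k - 4)/(8*k**3 + 18*k**2 + 16*k - 1), so s_k = R(k)·t_k = 5**k*(-2*k**3 + 3*k**2 - 4*k + 4).
Δs = 5**k*(-8*k**3 - 18*k**2 - 16*k + 1), as required.
Σ_(k=0)^n t_k = s_(n+1) − s_(0) = (5**(n + 1)*(-2*n**3 - 3*n**2 - 4*n + 1)) − (4), i.e. -10*5**n*n**3 - 15*5**n*n**2 - 20*5**n*n + 5*5**n - 4.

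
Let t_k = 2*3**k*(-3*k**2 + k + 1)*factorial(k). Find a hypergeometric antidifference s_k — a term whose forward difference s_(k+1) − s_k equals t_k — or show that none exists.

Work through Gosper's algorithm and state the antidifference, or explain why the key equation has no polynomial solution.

The ratio is 3*(k + 1)*(k - 3*(k + 1)**2 + 2)/(-3*k**2 + k + 1).
Normal form (A,B,C) = (3*k + 3, 1, k**2 - k/3 - 1/3).
Key eq: (3*k + 3)·f(k+1) = (1)·f(k) + (k**2 - k/3 - 1/3).
Bound: deg f ≤ 1.
Match coefficients ⇒ f(k) = (k - 2)/3.
Certificate R = B(k−1)f/C = (k - 2)/(3*k**2 - k - 1) gives s_k = -2*3**k*(k - 2)*factorial(k).
Check: Δs_k = 2*3**k*(-3*k**2 + k + 1)*factorial(k). ✓

s_k = -2*3**k*(k - 2)*factorial(k)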